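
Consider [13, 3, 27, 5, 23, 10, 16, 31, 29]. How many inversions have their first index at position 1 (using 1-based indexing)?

The element at index 1 is 13.
Elements after it: 3, 27, 5, 23, 10, 16, 31, 29
Those smaller than 13: 3, 5, 10

3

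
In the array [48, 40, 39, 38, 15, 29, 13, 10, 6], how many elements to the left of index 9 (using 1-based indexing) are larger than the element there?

The element at index 9 is 6.
Elements before it: 48, 40, 39, 38, 15, 29, 13, 10
Those larger than 6: 48, 40, 39, 38, 15, 29, 13, 10

8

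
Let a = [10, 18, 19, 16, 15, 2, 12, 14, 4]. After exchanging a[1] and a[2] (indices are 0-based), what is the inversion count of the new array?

Positions 1 and 2 hold 18 and 19; after swapping, the array is [10, 19, 18, 16, 15, 2, 12, 14, 4].
Sweep left to right; for each value list the smaller values that follow it:
10 → 2, 4 → 2
19 → 18, 16, 15, 2, 12, 14, 4 → 7
18 → 16, 15, 2, 12, 14, 4 → 6
16 → 15, 2, 12, 14, 4 → 5
15 → 2, 12, 14, 4 → 4
2 → none → 0
12 → 4 → 1
14 → 4 → 1
4 → none → 0
Sum: 2 + 7 + 6 + 5 + 4 + 0 + 1 + 1 + 0 = 26

26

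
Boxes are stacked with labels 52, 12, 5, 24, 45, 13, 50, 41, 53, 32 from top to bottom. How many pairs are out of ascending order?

17 out-of-order pairs

For each element, count later entries that are smaller:
52: 8
12: 1
5: 0
24: 1
45: 3
13: 0
50: 2
41: 1
53: 1
32: 0
Sum: 8 + 1 + 0 + 1 + 3 + 0 + 2 + 1 + 1 + 0 = 17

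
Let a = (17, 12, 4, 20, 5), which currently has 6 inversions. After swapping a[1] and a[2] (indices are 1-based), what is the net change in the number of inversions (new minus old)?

-1

Positions 1 and 2 hold 17 and 12; after swapping, the array is [12, 17, 4, 20, 5].
For each element, count later entries that are smaller:
12: 2
17: 2
4: 0
20: 1
5: 0
Sum: 2 + 2 + 0 + 1 + 0 = 5
Change: 5 − 6 = -1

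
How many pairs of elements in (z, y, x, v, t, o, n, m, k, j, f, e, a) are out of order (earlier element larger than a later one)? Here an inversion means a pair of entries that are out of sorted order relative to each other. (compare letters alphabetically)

For each element, count later entries that are smaller:
z: 12
y: 11
x: 10
v: 9
t: 8
o: 7
n: 6
m: 5
k: 4
j: 3
f: 2
e: 1
a: 0
Sum: 12 + 11 + 10 + 9 + 8 + 7 + 6 + 5 + 4 + 3 + 2 + 1 + 0 = 78

78 inversions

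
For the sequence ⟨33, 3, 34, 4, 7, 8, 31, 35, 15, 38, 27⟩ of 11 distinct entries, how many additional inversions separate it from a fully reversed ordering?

Maximum inversions for 11 distinct elements is C(11, 2) = 11·10/2 = 55.
Current inversions — for each element, count later smaller elements:
33: 7
3: 0
34: 6
4: 0
7: 0
8: 0
31: 2
35: 2
15: 0
38: 1
27: 0
Current total: 7 + 0 + 6 + 0 + 0 + 0 + 2 + 2 + 0 + 1 + 0 = 18
Shortfall: 55 − 18 = 37

37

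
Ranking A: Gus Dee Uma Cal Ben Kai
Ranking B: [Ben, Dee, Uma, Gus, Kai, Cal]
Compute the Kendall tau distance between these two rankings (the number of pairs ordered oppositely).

Assign each item its position (1..6) in the first ordering, then rewrite the second ordering as that position sequence:
positions: Gus→1, Dee→2, Uma→3, Cal→4, Ben→5, Kai→6
second ordering as positions: [5, 2, 3, 1, 6, 4]
Discordant pairs = inversions in this position sequence.
5: 2, 3, 1, 4 → 4
2: 1 → 1
3: 1 → 1
1: 0
6: 4 → 1
4: 0
Total: 4 + 1 + 1 + 0 + 1 + 0 = 7

7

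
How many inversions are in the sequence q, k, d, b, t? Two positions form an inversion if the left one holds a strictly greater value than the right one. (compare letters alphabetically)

Inversion pairs (indices are 1-based):
(1,2): q > k
(1,3): q > d
(1,4): q > b
(2,3): k > d
(2,4): k > b
(3,4): d > b
That's 6 pairs.

6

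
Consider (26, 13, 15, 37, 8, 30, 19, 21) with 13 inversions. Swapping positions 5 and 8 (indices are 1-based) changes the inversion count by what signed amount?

Positions 5 and 8 hold 8 and 21; after swapping, the array is [26, 13, 15, 37, 21, 30, 19, 8].
For each element, count later entries that are smaller:
26: 5
13: 1
15: 1
37: 4
21: 2
30: 2
19: 1
8: 0
Sum: 5 + 1 + 1 + 4 + 2 + 2 + 1 + 0 = 16
Change: 16 − 13 = +3

+3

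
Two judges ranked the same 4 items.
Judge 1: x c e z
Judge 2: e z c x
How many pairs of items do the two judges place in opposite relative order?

Assign each item its position (1..4) in the first ordering, then rewrite the second ordering as that position sequence:
positions: x→1, c→2, e→3, z→4
second ordering as positions: [3, 4, 2, 1]
Discordant pairs = inversions in this position sequence.
3: 2, 1 → 2
4: 2, 1 → 2
2: 1 → 1
1: 0
Total: 2 + 2 + 1 + 0 = 5

5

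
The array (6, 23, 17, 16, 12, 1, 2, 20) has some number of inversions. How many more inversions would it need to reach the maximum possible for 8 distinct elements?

11 inversions short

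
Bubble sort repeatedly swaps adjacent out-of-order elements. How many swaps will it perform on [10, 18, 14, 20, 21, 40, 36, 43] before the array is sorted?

The minimum number of adjacent swaps to sort an array equals its inversion count, since every such swap removes exactly one inversion.
Count inversions — for each element, later elements that are smaller:
10: none → 0
18: 14 → 1
14: none → 0
20: none → 0
21: none → 0
40: 36 → 1
36: none → 0
43: none → 0
Total inversions: 0 + 1 + 0 + 0 + 0 + 1 + 0 + 0 = 2

Swaps: 2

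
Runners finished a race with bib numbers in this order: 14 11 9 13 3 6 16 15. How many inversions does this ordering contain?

13 inversions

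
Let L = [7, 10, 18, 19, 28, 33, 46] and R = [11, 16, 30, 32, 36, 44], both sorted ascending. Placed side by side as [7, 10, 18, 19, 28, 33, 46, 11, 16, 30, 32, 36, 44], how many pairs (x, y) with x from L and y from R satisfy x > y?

16 split inversions

For each element r of the right run, count left-run elements greater than r:
r = 11: 18, 19, 28, 33, 46 → 5
r = 16: 18, 19, 28, 33, 46 → 5
r = 30: 33, 46 → 2
r = 32: 33, 46 → 2
r = 36: 46 → 1
r = 44: 46 → 1
Cross-inversions: 5 + 5 + 2 + 2 + 1 + 1 = 16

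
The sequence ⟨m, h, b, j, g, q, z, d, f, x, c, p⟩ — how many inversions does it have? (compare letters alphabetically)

Element-by-element contributions:
m → h, b, j, g, d, f, c → 7
h → b, g, d, f, c → 5
b → none → 0
j → g, d, f, c → 4
g → d, f, c → 3
q → d, f, c, p → 4
z → d, f, x, c, p → 5
d → c → 1
f → c → 1
x → c, p → 2
c → none → 0
p → none → 0
Sum: 7 + 5 + 0 + 4 + 3 + 4 + 5 + 1 + 1 + 2 + 0 + 0 = 32

32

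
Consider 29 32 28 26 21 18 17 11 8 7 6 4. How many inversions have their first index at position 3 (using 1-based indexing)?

9

The element at index 3 is 28.
Elements after it: 26, 21, 18, 17, 11, 8, 7, 6, 4
Those smaller than 28: 26, 21, 18, 17, 11, 8, 7, 6, 4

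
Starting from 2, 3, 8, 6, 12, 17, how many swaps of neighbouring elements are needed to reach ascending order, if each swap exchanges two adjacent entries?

The minimum number of adjacent swaps to sort an array equals its inversion count, since every such swap removes exactly one inversion.
Count inversions — for each element, later elements that are smaller:
2: none → 0
3: none → 0
8: 6 → 1
6: none → 0
12: none → 0
17: none → 0
Total inversions: 0 + 0 + 1 + 0 + 0 + 0 = 1

There is 1 adjacent swap.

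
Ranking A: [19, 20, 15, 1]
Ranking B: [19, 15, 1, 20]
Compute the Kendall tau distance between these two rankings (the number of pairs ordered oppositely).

Assign each item its position (1..4) in the first ordering, then rewrite the second ordering as that position sequence:
positions: 19→1, 20→2, 15→3, 1→4
second ordering as positions: [1, 3, 4, 2]
Discordant pairs = inversions in this position sequence.
1: 0
3: 2 → 1
4: 2 → 1
2: 0
Total: 0 + 1 + 1 + 0 = 2

2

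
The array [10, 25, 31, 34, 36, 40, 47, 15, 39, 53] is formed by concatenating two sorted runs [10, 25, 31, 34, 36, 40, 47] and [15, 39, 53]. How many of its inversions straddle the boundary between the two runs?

8

Take each right-half value and tally the left-half values above it:
r = 15: 25, 31, 34, 36, 40, 47 → 6
r = 39: 40, 47 → 2
r = 53: none → 0
Cross-inversions: 6 + 2 + 0 = 8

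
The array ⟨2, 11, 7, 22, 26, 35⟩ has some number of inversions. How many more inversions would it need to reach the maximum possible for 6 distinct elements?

14

Maximum inversions for 6 distinct elements is C(6, 2) = 6·5/2 = 15.
Current inversions — for each element, count later smaller elements:
2: 0
11: 1
7: 0
22: 0
26: 0
35: 0
Current total: 0 + 1 + 0 + 0 + 0 + 0 = 1
Shortfall: 15 − 1 = 14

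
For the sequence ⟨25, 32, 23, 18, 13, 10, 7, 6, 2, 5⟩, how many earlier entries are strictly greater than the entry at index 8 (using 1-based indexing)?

7 such elements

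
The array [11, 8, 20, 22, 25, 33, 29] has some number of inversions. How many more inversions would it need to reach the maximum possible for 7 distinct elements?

Maximum inversions for 7 distinct elements is C(7, 2) = 7·6/2 = 21.
Current inversions — for each element, count later smaller elements:
11: 1
8: 0
20: 0
22: 0
25: 0
33: 1
29: 0
Current total: 1 + 0 + 0 + 0 + 0 + 1 + 0 = 2
Shortfall: 21 − 2 = 19

19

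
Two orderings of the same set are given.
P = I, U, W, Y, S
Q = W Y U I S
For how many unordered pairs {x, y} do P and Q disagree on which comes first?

5 disagreeing pairs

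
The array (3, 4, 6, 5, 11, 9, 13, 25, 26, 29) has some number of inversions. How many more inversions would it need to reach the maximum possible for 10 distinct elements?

43

Maximum inversions for 10 distinct elements is C(10, 2) = 10·9/2 = 45.
Current inversions — for each element, count later smaller elements:
3: 0
4: 0
6: 1
5: 0
11: 1
9: 0
13: 0
25: 0
26: 0
29: 0
Current total: 0 + 0 + 1 + 0 + 1 + 0 + 0 + 0 + 0 + 0 = 2
Shortfall: 45 − 2 = 43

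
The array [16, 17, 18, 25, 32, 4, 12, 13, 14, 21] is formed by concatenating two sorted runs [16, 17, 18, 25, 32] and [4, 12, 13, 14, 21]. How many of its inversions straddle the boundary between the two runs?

22 split inversions

For each element r of the right run, count left-run elements greater than r:
r = 4: 16, 17, 18, 25, 32 → 5
r = 12: 16, 17, 18, 25, 32 → 5
r = 13: 16, 17, 18, 25, 32 → 5
r = 14: 16, 17, 18, 25, 32 → 5
r = 21: 25, 32 → 2
Cross-inversions: 5 + 5 + 5 + 5 + 2 = 22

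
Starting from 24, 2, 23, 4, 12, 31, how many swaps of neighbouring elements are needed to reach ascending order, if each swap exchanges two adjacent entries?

Minimum adjacent swaps = number of inversions (each swap of adjacent out-of-order elements removes one inversion and no swap can remove more).
Count inversions — for each element, later elements that are smaller:
24: 2, 23, 4, 12 → 4
2: none → 0
23: 4, 12 → 2
4: none → 0
12: none → 0
31: none → 0
Total inversions: 4 + 0 + 2 + 0 + 0 + 0 = 6

6 swaps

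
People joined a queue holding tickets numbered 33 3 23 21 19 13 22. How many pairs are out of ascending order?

13

Element-by-element contributions:
33 → 3, 23, 21, 19, 13, 22 → 6
3 → none → 0
23 → 21, 19, 13, 22 → 4
21 → 19, 13 → 2
19 → 13 → 1
13 → none → 0
22 → none → 0
Sum: 6 + 0 + 4 + 2 + 1 + 0 + 0 = 13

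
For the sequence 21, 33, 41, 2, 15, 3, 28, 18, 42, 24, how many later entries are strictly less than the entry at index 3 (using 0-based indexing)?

0

The element at index 3 is 2.
Elements after it: 15, 3, 28, 18, 42, 24
None of them are smaller than 2.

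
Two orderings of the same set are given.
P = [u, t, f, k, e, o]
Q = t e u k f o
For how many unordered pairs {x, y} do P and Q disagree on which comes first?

5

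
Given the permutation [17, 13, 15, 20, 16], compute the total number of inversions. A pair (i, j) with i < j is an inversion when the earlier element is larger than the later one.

4 out-of-order pairs

Element-by-element contributions:
17 → 13, 15, 16 → 3
13 → none → 0
15 → none → 0
20 → 16 → 1
16 → none → 0
Sum: 3 + 0 + 0 + 1 + 0 = 4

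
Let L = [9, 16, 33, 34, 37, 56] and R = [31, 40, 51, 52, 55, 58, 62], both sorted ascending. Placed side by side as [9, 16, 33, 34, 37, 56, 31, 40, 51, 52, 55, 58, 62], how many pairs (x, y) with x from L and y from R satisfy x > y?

8

For each element r of the right run, count left-run elements greater than r:
r = 31: 33, 34, 37, 56 → 4
r = 40: 56 → 1
r = 51: 56 → 1
r = 52: 56 → 1
r = 55: 56 → 1
r = 58: none → 0
r = 62: none → 0
Cross-inversions: 4 + 1 + 1 + 1 + 1 + 0 + 0 = 8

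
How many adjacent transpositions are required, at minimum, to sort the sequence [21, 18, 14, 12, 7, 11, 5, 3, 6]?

33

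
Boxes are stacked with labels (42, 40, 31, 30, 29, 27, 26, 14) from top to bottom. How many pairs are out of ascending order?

For each element, count later entries that are smaller:
42: 7
40: 6
31: 5
30: 4
29: 3
27: 2
26: 1
14: 0
Sum: 7 + 6 + 5 + 4 + 3 + 2 + 1 + 0 = 28

28 out-of-order pairs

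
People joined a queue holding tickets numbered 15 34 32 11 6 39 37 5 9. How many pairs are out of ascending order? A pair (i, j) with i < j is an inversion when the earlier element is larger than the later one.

For each element, count later entries that are smaller:
15: 4
34: 5
32: 4
11: 3
6: 1
39: 3
37: 2
5: 0
9: 0
Sum: 4 + 5 + 4 + 3 + 1 + 3 + 2 + 0 + 0 = 22

22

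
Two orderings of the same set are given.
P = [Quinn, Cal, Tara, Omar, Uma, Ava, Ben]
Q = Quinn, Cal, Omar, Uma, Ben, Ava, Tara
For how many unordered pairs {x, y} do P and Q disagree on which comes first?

Assign each item its position (1..7) in the first ordering, then rewrite the second ordering as that position sequence:
positions: Quinn→1, Cal→2, Tara→3, Omar→4, Uma→5, Ava→6, Ben→7
second ordering as positions: [1, 2, 4, 5, 7, 6, 3]
Discordant pairs = inversions in this position sequence.
1: 0
2: 0
4: 3 → 1
5: 3 → 1
7: 6, 3 → 2
6: 3 → 1
3: 0
Total: 0 + 0 + 1 + 1 + 2 + 1 + 0 = 5

5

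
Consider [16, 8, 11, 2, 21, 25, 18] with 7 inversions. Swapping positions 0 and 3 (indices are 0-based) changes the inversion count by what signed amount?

Positions 0 and 3 hold 16 and 2; after swapping, the array is [2, 8, 11, 16, 21, 25, 18].
Element-by-element contributions:
2: 0
8: 0
11: 0
16: 0
21: 1
25: 1
18: 0
Sum: 0 + 0 + 0 + 0 + 1 + 1 + 0 = 2
Change: 2 − 7 = -5

-5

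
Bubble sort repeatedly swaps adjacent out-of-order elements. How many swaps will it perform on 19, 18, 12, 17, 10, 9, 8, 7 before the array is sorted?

The minimum number of adjacent swaps to sort an array equals its inversion count, since every such swap removes exactly one inversion.
Count inversions — for each element, later elements that are smaller:
19: 18, 12, 17, 10, 9, 8, 7 → 7
18: 12, 17, 10, 9, 8, 7 → 6
12: 10, 9, 8, 7 → 4
17: 10, 9, 8, 7 → 4
10: 9, 8, 7 → 3
9: 8, 7 → 2
8: 7 → 1
7: none → 0
Total inversions: 7 + 6 + 4 + 4 + 3 + 2 + 1 + 0 = 27

27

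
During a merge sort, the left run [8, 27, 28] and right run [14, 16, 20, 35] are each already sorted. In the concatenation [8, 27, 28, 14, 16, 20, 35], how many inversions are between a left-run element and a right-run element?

6

Count, for every r in R, how many entries of L exceed r:
r = 14: 27, 28 → 2
r = 16: 27, 28 → 2
r = 20: 27, 28 → 2
r = 35: none → 0
Cross-inversions: 2 + 2 + 2 + 0 = 6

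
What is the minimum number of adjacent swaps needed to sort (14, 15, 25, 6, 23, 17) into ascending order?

Each adjacent swap fixes exactly one inversion, so the minimum swap count equals the number of inversions.
Count inversions — for each element, later elements that are smaller:
14: 6 → 1
15: 6 → 1
25: 6, 23, 17 → 3
6: none → 0
23: 17 → 1
17: none → 0
Total inversions: 1 + 1 + 3 + 0 + 1 + 0 = 6

6 adjacent swaps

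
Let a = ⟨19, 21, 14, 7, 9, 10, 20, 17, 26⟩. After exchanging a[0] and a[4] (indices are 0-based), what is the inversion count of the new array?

Positions 0 and 4 hold 19 and 9; after swapping, the array is [9, 21, 14, 7, 19, 10, 20, 17, 26].
Count, for each position, how many later elements it exceeds:
9: 1
21: 6
14: 2
7: 0
19: 2
10: 0
20: 1
17: 0
26: 0
Sum: 1 + 6 + 2 + 0 + 2 + 0 + 1 + 0 + 0 = 12

There are 12 inversions.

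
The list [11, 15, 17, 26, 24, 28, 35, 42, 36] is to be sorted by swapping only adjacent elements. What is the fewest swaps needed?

2 adjacent swaps

Minimum adjacent swaps = number of inversions (each swap of adjacent out-of-order elements removes one inversion and no swap can remove more).
Count inversions — for each element, later elements that are smaller:
11: none → 0
15: none → 0
17: none → 0
26: 24 → 1
24: none → 0
28: none → 0
35: none → 0
42: 36 → 1
36: none → 0
Total inversions: 0 + 0 + 0 + 1 + 0 + 0 + 0 + 1 + 0 = 2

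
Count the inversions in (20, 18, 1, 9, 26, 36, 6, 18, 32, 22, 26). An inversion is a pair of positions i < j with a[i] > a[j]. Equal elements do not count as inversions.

For each element, count later entries that are smaller:
20 → 18, 1, 9, 6, 18 → 5
18 → 1, 9, 6 → 3
1 → none → 0
9 → 6 → 1
26 → 6, 18, 22 → 3
36 → 6, 18, 32, 22, 26 → 5
6 → none → 0
18 → none → 0
32 → 22, 26 → 2
22 → none → 0
26 → none → 0
Sum: 5 + 3 + 0 + 1 + 3 + 5 + 0 + 0 + 2 + 0 + 0 = 19

19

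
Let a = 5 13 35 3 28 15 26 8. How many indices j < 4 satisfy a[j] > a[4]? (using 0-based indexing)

The element at index 4 is 28.
Elements before it: 5, 13, 35, 3
Those larger than 28: 35

1 such element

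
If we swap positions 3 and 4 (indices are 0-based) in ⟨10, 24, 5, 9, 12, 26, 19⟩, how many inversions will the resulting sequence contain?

Positions 3 and 4 hold 9 and 12; after swapping, the array is [10, 24, 5, 12, 9, 26, 19].
For each element, count later entries that are smaller:
10: 2
24: 4
5: 0
12: 1
9: 0
26: 1
19: 0
Sum: 2 + 4 + 0 + 1 + 0 + 1 + 0 = 8

8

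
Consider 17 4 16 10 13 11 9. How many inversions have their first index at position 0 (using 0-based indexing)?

The element at index 0 is 17.
Elements after it: 4, 16, 10, 13, 11, 9
Those smaller than 17: 4, 16, 10, 13, 11, 9

6 such elements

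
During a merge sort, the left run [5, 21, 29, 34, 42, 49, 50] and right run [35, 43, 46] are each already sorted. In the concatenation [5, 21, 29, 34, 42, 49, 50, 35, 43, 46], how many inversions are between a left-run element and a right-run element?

7 split inversions

For each element r of the right run, count left-run elements greater than r:
r = 35: 42, 49, 50 → 3
r = 43: 49, 50 → 2
r = 46: 49, 50 → 2
Cross-inversions: 3 + 2 + 2 = 7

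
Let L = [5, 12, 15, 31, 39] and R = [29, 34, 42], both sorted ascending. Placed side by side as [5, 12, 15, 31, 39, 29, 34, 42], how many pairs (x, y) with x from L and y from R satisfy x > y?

3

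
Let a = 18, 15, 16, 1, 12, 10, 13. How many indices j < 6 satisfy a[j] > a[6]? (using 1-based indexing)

The element at index 6 is 10.
Elements before it: 18, 15, 16, 1, 12
Those larger than 10: 18, 15, 16, 12

4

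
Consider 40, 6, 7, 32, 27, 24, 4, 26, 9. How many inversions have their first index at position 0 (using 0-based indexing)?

8 such elements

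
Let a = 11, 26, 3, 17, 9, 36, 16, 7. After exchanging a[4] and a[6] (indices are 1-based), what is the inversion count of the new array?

Positions 4 and 6 hold 17 and 36; after swapping, the array is [11, 26, 3, 36, 9, 17, 16, 7].
Count, for each position, how many later elements it exceeds:
11 → 3, 9, 7 → 3
26 → 3, 9, 17, 16, 7 → 5
3 → none → 0
36 → 9, 17, 16, 7 → 4
9 → 7 → 1
17 → 16, 7 → 2
16 → 7 → 1
7 → none → 0
Sum: 3 + 5 + 0 + 4 + 1 + 2 + 1 + 0 = 16

16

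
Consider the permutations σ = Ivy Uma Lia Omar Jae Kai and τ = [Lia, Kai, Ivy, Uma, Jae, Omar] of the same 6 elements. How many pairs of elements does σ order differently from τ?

Assign each item its position (1..6) in the first ordering, then rewrite the second ordering as that position sequence:
positions: Ivy→1, Uma→2, Lia→3, Omar→4, Jae→5, Kai→6
second ordering as positions: [3, 6, 1, 2, 5, 4]
Discordant pairs = inversions in this position sequence.
3: 1, 2 → 2
6: 1, 2, 5, 4 → 4
1: 0
2: 0
5: 4 → 1
4: 0
Total: 2 + 4 + 0 + 0 + 1 + 0 = 7

There are 7 discordant pairs.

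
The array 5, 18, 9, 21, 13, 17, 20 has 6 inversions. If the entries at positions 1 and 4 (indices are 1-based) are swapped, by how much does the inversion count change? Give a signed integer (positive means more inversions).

+5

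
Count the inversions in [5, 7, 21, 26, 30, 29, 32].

1 inversion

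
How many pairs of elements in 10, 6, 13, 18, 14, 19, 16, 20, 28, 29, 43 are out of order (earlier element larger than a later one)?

For each element, count later entries that are smaller:
10: 1
6: 0
13: 0
18: 2
14: 0
19: 1
16: 0
20: 0
28: 0
29: 0
43: 0
Sum: 1 + 0 + 0 + 2 + 0 + 1 + 0 + 0 + 0 + 0 + 0 = 4

4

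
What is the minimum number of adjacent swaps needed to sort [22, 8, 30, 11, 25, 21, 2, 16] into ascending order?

The minimum number of adjacent swaps to sort an array equals its inversion count, since every such swap removes exactly one inversion.
Count inversions — for each element, later elements that are smaller:
22: 8, 11, 21, 2, 16 → 5
8: 2 → 1
30: 11, 25, 21, 2, 16 → 5
11: 2 → 1
25: 21, 2, 16 → 3
21: 2, 16 → 2
2: none → 0
16: none → 0
Total inversions: 5 + 1 + 5 + 1 + 3 + 2 + 0 + 0 = 17

There are 17 swaps.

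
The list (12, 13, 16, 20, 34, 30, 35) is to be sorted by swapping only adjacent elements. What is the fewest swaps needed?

1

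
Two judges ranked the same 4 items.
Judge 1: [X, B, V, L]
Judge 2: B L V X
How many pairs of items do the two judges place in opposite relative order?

4 discordant pairs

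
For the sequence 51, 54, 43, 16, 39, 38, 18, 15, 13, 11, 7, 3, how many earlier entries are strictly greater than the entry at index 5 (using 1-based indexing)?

3 such elements

The element at index 5 is 39.
Elements before it: 51, 54, 43, 16
Those larger than 39: 51, 54, 43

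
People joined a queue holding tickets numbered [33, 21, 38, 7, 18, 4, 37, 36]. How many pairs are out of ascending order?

There are 15 inversions.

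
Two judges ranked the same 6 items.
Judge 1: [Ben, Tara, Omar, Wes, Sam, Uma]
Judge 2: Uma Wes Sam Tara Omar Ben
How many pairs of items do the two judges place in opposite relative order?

There are 13 discordant pairs.

Assign each item its position (1..6) in the first ordering, then rewrite the second ordering as that position sequence:
positions: Ben→1, Tara→2, Omar→3, Wes→4, Sam→5, Uma→6
second ordering as positions: [6, 4, 5, 2, 3, 1]
Discordant pairs = inversions in this position sequence.
6: 4, 5, 2, 3, 1 → 5
4: 2, 3, 1 → 3
5: 2, 3, 1 → 3
2: 1 → 1
3: 1 → 1
1: 0
Total: 5 + 3 + 3 + 1 + 1 + 0 = 13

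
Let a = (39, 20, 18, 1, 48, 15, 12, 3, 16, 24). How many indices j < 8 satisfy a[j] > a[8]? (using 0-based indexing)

4

The element at index 8 is 16.
Elements before it: 39, 20, 18, 1, 48, 15, 12, 3
Those larger than 16: 39, 20, 18, 48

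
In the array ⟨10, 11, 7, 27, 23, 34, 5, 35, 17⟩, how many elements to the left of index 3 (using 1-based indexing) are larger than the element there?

The element at index 3 is 7.
Elements before it: 10, 11
Those larger than 7: 10, 11

2 such elements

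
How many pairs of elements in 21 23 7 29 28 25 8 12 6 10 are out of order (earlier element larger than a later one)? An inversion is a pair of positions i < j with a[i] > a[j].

29

Count, for each position, how many later elements it exceeds:
21: 5
23: 5
7: 1
29: 6
28: 5
25: 4
8: 1
12: 2
6: 0
10: 0
Sum: 5 + 5 + 1 + 6 + 5 + 4 + 1 + 2 + 0 + 0 = 29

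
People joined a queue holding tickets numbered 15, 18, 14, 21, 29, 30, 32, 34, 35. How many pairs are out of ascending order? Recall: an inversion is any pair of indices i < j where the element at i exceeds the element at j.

Sweep left to right; for each value list the smaller values that follow it:
15 → 14 → 1
18 → 14 → 1
14 → none → 0
21 → none → 0
29 → none → 0
30 → none → 0
32 → none → 0
34 → none → 0
35 → none → 0
Sum: 1 + 1 + 0 + 0 + 0 + 0 + 0 + 0 + 0 = 2

2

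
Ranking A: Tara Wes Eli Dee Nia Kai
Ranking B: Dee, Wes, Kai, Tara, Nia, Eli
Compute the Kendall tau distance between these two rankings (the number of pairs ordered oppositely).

8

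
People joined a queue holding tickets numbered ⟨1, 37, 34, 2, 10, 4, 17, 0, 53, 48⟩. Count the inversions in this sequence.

Element-by-element contributions:
1 → 0 → 1
37 → 34, 2, 10, 4, 17, 0 → 6
34 → 2, 10, 4, 17, 0 → 5
2 → 0 → 1
10 → 4, 0 → 2
4 → 0 → 1
17 → 0 → 1
0 → none → 0
53 → 48 → 1
48 → none → 0
Sum: 1 + 6 + 5 + 1 + 2 + 1 + 1 + 0 + 1 + 0 = 18

18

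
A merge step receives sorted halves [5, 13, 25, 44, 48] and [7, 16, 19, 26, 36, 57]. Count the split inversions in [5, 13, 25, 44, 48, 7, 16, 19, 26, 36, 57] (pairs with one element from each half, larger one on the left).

Take each right-half value and tally the left-half values above it:
r = 7: 13, 25, 44, 48 → 4
r = 16: 25, 44, 48 → 3
r = 19: 25, 44, 48 → 3
r = 26: 44, 48 → 2
r = 36: 44, 48 → 2
r = 57: none → 0
Cross-inversions: 4 + 3 + 3 + 2 + 2 + 0 = 14

14 cross-inversions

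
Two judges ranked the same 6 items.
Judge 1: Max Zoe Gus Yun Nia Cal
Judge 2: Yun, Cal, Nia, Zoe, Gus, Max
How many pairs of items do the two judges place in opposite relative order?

12 discordant pairs

Assign each item its position (1..6) in the first ordering, then rewrite the second ordering as that position sequence:
positions: Max→1, Zoe→2, Gus→3, Yun→4, Nia→5, Cal→6
second ordering as positions: [4, 6, 5, 2, 3, 1]
Discordant pairs = inversions in this position sequence.
4: 2, 3, 1 → 3
6: 5, 2, 3, 1 → 4
5: 2, 3, 1 → 3
2: 1 → 1
3: 1 → 1
1: 0
Total: 3 + 4 + 3 + 1 + 1 + 0 = 12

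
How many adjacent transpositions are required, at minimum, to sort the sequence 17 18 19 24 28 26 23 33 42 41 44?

Swaps: 5

The minimum number of adjacent swaps to sort an array equals its inversion count, since every such swap removes exactly one inversion.
Count inversions — for each element, later elements that are smaller:
17: none → 0
18: none → 0
19: none → 0
24: 23 → 1
28: 26, 23 → 2
26: 23 → 1
23: none → 0
33: none → 0
42: 41 → 1
41: none → 0
44: none → 0
Total inversions: 0 + 0 + 0 + 1 + 2 + 1 + 0 + 0 + 1 + 0 + 0 = 5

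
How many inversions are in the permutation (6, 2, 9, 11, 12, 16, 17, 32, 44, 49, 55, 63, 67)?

1

Sweep left to right; for each value list the smaller values that follow it:
6: 1
2: 0
9: 0
11: 0
12: 0
16: 0
17: 0
32: 0
44: 0
49: 0
55: 0
63: 0
67: 0
Sum: 1 + 0 + 0 + 0 + 0 + 0 + 0 + 0 + 0 + 0 + 0 + 0 + 0 = 1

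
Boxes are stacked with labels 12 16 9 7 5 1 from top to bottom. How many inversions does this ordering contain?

Out-of-order pairs: 14

Element-by-element contributions:
12 → 9, 7, 5, 1 → 4
16 → 9, 7, 5, 1 → 4
9 → 7, 5, 1 → 3
7 → 5, 1 → 2
5 → 1 → 1
1 → none → 0
Sum: 4 + 4 + 3 + 2 + 1 + 0 = 14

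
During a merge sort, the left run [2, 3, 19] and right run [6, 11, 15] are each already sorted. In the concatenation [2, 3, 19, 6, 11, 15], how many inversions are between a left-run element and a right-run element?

Split inversions: 3

For each element r of the right run, count left-run elements greater than r:
r = 6: 19 → 1
r = 11: 19 → 1
r = 15: 19 → 1
Cross-inversions: 1 + 1 + 1 = 3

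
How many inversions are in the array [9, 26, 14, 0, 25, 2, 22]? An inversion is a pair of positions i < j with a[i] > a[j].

11

Out-of-order index pairs (0-indexed):
(0,3): 9 > 0
(0,5): 9 > 2
(1,2): 26 > 14
(1,3): 26 > 0
(1,4): 26 > 25
(1,5): 26 > 2
(1,6): 26 > 22
(2,3): 14 > 0
(2,5): 14 > 2
(4,5): 25 > 2
(4,6): 25 > 22
That's 11 pairs.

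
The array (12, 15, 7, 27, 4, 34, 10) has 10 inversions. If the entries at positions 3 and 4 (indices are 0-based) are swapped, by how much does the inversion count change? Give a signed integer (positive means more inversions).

Positions 3 and 4 hold 27 and 4; after swapping, the array is [12, 15, 7, 4, 27, 34, 10].
Element-by-element contributions:
12 → 7, 4, 10 → 3
15 → 7, 4, 10 → 3
7 → 4 → 1
4 → none → 0
27 → 10 → 1
34 → 10 → 1
10 → none → 0
Sum: 3 + 3 + 1 + 0 + 1 + 1 + 0 = 9
Change: 9 − 10 = -1

-1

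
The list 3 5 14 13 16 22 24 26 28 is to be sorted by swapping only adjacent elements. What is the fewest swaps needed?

The minimum number of adjacent swaps to sort an array equals its inversion count, since every such swap removes exactly one inversion.
Count inversions — for each element, later elements that are smaller:
3: none → 0
5: none → 0
14: 13 → 1
13: none → 0
16: none → 0
22: none → 0
24: none → 0
26: none → 0
28: none → 0
Total inversions: 0 + 0 + 1 + 0 + 0 + 0 + 0 + 0 + 0 = 1

There is 1 swap.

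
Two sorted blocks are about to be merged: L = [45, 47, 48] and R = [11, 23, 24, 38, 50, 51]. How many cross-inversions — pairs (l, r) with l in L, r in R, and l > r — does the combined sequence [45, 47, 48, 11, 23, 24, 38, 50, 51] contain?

12 cross-inversions

For each element r of the right run, count left-run elements greater than r:
r = 11: 45, 47, 48 → 3
r = 23: 45, 47, 48 → 3
r = 24: 45, 47, 48 → 3
r = 38: 45, 47, 48 → 3
r = 50: none → 0
r = 51: none → 0
Cross-inversions: 3 + 3 + 3 + 3 + 0 + 0 = 12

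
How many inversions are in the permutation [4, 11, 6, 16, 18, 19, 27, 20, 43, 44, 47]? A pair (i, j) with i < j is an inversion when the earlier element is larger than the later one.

2

Sweep left to right; for each value list the smaller values that follow it:
4: 0
11: 1
6: 0
16: 0
18: 0
19: 0
27: 1
20: 0
43: 0
44: 0
47: 0
Sum: 0 + 1 + 0 + 0 + 0 + 0 + 1 + 0 + 0 + 0 + 0 = 2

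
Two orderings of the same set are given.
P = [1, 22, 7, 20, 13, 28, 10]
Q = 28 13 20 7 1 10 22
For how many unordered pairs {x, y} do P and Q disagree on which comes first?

There are 15 disagreeing pairs.

Assign each item its position (1..7) in the first ordering, then rewrite the second ordering as that position sequence:
positions: 1→1, 22→2, 7→3, 20→4, 13→5, 28→6, 10→7
second ordering as positions: [6, 5, 4, 3, 1, 7, 2]
Discordant pairs = inversions in this position sequence.
6: 5, 4, 3, 1, 2 → 5
5: 4, 3, 1, 2 → 4
4: 3, 1, 2 → 3
3: 1, 2 → 2
1: 0
7: 2 → 1
2: 0
Total: 5 + 4 + 3 + 2 + 0 + 1 + 0 = 15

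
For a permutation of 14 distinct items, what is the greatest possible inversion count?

The maximum occurs when the array is in strictly decreasing order: every one of the C(14, 2) pairs is inverted.
C(14, 2) = 14·13/2 = 91

91 inversions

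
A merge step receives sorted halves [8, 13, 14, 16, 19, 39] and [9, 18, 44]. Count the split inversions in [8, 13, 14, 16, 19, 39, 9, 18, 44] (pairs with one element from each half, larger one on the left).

7 cross-inversions

Take each right-half value and tally the left-half values above it:
r = 9: 13, 14, 16, 19, 39 → 5
r = 18: 19, 39 → 2
r = 44: none → 0
Cross-inversions: 5 + 2 + 0 = 7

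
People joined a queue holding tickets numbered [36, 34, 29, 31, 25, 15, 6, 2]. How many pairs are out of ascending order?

Count, for each position, how many later elements it exceeds:
36 → 34, 29, 31, 25, 15, 6, 2 → 7
34 → 29, 31, 25, 15, 6, 2 → 6
29 → 25, 15, 6, 2 → 4
31 → 25, 15, 6, 2 → 4
25 → 15, 6, 2 → 3
15 → 6, 2 → 2
6 → 2 → 1
2 → none → 0
Sum: 7 + 6 + 4 + 4 + 3 + 2 + 1 + 0 = 27

27 inversions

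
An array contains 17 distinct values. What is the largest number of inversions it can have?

136 inversions

The maximum occurs when the array is in strictly decreasing order: every one of the C(17, 2) pairs is inverted.
C(17, 2) = 17·16/2 = 136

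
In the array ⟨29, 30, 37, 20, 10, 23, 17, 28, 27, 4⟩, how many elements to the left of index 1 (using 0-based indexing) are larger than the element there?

The element at index 1 is 30.
Elements before it: 29
None of them are larger than 30.

0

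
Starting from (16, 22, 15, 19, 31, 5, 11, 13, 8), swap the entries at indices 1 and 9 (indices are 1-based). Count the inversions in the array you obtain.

Inversions: 18

Positions 1 and 9 hold 16 and 8; after swapping, the array is [8, 22, 15, 19, 31, 5, 11, 13, 16].
Element-by-element contributions:
8: 1
22: 6
15: 3
19: 4
31: 4
5: 0
11: 0
13: 0
16: 0
Sum: 1 + 6 + 3 + 4 + 4 + 0 + 0 + 0 + 0 = 18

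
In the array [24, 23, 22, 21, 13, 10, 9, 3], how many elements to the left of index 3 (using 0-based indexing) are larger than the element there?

3

The element at index 3 is 21.
Elements before it: 24, 23, 22
Those larger than 21: 24, 23, 22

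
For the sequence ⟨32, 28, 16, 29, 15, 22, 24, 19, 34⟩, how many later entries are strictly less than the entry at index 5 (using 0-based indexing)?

The element at index 5 is 22.
Elements after it: 24, 19, 34
Those smaller than 22: 19

1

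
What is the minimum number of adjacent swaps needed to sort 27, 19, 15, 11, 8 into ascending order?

Each adjacent swap fixes exactly one inversion, so the minimum swap count equals the number of inversions.
Count inversions — for each element, later elements that are smaller:
27: 19, 15, 11, 8 → 4
19: 15, 11, 8 → 3
15: 11, 8 → 2
11: 8 → 1
8: none → 0
Total inversions: 4 + 3 + 2 + 1 + 0 = 10

10 swaps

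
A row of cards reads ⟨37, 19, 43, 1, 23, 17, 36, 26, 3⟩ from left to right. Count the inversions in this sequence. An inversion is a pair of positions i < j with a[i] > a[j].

There are 22 out-of-order pairs.

Sweep left to right; for each value list the smaller values that follow it:
37: 7
19: 3
43: 6
1: 0
23: 2
17: 1
36: 2
26: 1
3: 0
Sum: 7 + 3 + 6 + 0 + 2 + 1 + 2 + 1 + 0 = 22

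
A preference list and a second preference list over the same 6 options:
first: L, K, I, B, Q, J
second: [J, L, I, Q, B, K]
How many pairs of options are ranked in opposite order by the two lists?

9 pairs

Assign each item its position (1..6) in the first ordering, then rewrite the second ordering as that position sequence:
positions: L→1, K→2, I→3, B→4, Q→5, J→6
second ordering as positions: [6, 1, 3, 5, 4, 2]
Discordant pairs = inversions in this position sequence.
6: 1, 3, 5, 4, 2 → 5
1: 0
3: 2 → 1
5: 4, 2 → 2
4: 2 → 1
2: 0
Total: 5 + 0 + 1 + 2 + 1 + 0 = 9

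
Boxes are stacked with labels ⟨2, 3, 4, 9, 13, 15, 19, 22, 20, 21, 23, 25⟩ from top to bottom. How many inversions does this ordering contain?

There are 2 inversions.

Element-by-element contributions:
2 → none → 0
3 → none → 0
4 → none → 0
9 → none → 0
13 → none → 0
15 → none → 0
19 → none → 0
22 → 20, 21 → 2
20 → none → 0
21 → none → 0
23 → none → 0
25 → none → 0
Sum: 0 + 0 + 0 + 0 + 0 + 0 + 0 + 2 + 0 + 0 + 0 + 0 = 2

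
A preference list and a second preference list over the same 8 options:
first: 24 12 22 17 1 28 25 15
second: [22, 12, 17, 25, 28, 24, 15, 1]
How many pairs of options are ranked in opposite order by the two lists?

10 pairs

Assign each item its position (1..8) in the first ordering, then rewrite the second ordering as that position sequence:
positions: 24→1, 12→2, 22→3, 17→4, 1→5, 28→6, 25→7, 15→8
second ordering as positions: [3, 2, 4, 7, 6, 1, 8, 5]
Discordant pairs = inversions in this position sequence.
3: 2, 1 → 2
2: 1 → 1
4: 1 → 1
7: 6, 1, 5 → 3
6: 1, 5 → 2
1: 0
8: 5 → 1
5: 0
Total: 2 + 1 + 1 + 3 + 2 + 0 + 1 + 0 = 10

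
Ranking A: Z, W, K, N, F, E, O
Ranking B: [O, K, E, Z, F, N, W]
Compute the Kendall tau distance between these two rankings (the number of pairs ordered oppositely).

Assign each item its position (1..7) in the first ordering, then rewrite the second ordering as that position sequence:
positions: Z→1, W→2, K→3, N→4, F→5, E→6, O→7
second ordering as positions: [7, 3, 6, 1, 5, 4, 2]
Discordant pairs = inversions in this position sequence.
7: 3, 6, 1, 5, 4, 2 → 6
3: 1, 2 → 2
6: 1, 5, 4, 2 → 4
1: 0
5: 4, 2 → 2
4: 2 → 1
2: 0
Total: 6 + 2 + 4 + 0 + 2 + 1 + 0 = 15

15 discordant pairs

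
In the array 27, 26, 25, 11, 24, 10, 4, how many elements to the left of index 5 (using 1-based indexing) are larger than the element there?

3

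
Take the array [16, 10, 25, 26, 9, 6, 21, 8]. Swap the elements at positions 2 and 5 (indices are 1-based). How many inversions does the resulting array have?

Positions 2 and 5 hold 10 and 9; after swapping, the array is [16, 9, 25, 26, 10, 6, 21, 8].
Count, for each position, how many later elements it exceeds:
16: 4
9: 2
25: 4
26: 4
10: 2
6: 0
21: 1
8: 0
Sum: 4 + 2 + 4 + 4 + 2 + 0 + 1 + 0 = 17

17 inversions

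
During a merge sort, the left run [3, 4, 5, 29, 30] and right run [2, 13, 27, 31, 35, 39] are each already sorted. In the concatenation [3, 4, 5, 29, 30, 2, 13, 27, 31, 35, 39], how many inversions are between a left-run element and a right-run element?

9

Count, for every r in R, how many entries of L exceed r:
r = 2: 3, 4, 5, 29, 30 → 5
r = 13: 29, 30 → 2
r = 27: 29, 30 → 2
r = 31: none → 0
r = 35: none → 0
r = 39: none → 0
Cross-inversions: 5 + 2 + 2 + 0 + 0 + 0 = 9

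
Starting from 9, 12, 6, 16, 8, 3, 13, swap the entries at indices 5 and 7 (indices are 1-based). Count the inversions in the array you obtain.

12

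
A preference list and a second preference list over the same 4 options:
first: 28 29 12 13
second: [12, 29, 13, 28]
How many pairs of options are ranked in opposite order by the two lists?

Assign each item its position (1..4) in the first ordering, then rewrite the second ordering as that position sequence:
positions: 28→1, 29→2, 12→3, 13→4
second ordering as positions: [3, 2, 4, 1]
Discordant pairs = inversions in this position sequence.
3: 2, 1 → 2
2: 1 → 1
4: 1 → 1
1: 0
Total: 2 + 1 + 1 + 0 = 4

4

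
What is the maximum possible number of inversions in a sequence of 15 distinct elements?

105 inversions

The maximum occurs when the array is in strictly decreasing order: every one of the C(15, 2) pairs is inverted.
C(15, 2) = 15·14/2 = 105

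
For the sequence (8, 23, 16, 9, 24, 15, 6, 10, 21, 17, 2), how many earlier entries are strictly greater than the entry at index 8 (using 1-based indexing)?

4

The element at index 8 is 10.
Elements before it: 8, 23, 16, 9, 24, 15, 6
Those larger than 10: 23, 16, 24, 15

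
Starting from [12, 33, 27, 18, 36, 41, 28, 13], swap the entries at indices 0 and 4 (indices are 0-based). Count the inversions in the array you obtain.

Positions 0 and 4 hold 12 and 36; after swapping, the array is [36, 33, 27, 18, 12, 41, 28, 13].
Count, for each position, how many later elements it exceeds:
36: 6
33: 5
27: 3
18: 2
12: 0
41: 2
28: 1
13: 0
Sum: 6 + 5 + 3 + 2 + 0 + 2 + 1 + 0 = 19

19 inversions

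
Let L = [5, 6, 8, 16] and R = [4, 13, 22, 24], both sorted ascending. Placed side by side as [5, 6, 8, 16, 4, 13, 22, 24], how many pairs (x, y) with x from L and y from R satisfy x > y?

5

Take each right-half value and tally the left-half values above it:
r = 4: 5, 6, 8, 16 → 4
r = 13: 16 → 1
r = 22: none → 0
r = 24: none → 0
Cross-inversions: 4 + 1 + 0 + 0 = 5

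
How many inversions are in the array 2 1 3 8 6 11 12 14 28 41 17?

Inversions: 4

For each element, count later entries that are smaller:
2: 1
1: 0
3: 0
8: 1
6: 0
11: 0
12: 0
14: 0
28: 1
41: 1
17: 0
Sum: 1 + 0 + 0 + 1 + 0 + 0 + 0 + 0 + 1 + 1 + 0 = 4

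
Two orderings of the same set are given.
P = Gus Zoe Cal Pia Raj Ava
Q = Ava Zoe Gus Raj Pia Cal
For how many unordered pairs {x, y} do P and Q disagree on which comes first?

9

Assign each item its position (1..6) in the first ordering, then rewrite the second ordering as that position sequence:
positions: Gus→1, Zoe→2, Cal→3, Pia→4, Raj→5, Ava→6
second ordering as positions: [6, 2, 1, 5, 4, 3]
Discordant pairs = inversions in this position sequence.
6: 2, 1, 5, 4, 3 → 5
2: 1 → 1
1: 0
5: 4, 3 → 2
4: 3 → 1
3: 0
Total: 5 + 1 + 0 + 2 + 1 + 0 = 9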